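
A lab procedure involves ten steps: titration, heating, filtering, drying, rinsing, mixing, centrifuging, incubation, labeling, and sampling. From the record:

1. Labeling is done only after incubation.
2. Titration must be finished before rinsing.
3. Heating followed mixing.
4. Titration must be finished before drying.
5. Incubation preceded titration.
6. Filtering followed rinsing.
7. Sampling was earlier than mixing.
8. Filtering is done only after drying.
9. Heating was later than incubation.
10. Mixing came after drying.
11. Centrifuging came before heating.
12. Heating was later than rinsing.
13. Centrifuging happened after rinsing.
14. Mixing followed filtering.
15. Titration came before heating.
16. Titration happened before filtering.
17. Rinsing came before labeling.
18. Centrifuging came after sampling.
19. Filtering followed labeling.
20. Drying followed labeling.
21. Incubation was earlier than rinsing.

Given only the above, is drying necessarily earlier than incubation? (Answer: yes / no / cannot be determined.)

no

Tracing the constraints gives incubation → titration → drying, so incubation must come before drying.
That means drying cannot be before incubation.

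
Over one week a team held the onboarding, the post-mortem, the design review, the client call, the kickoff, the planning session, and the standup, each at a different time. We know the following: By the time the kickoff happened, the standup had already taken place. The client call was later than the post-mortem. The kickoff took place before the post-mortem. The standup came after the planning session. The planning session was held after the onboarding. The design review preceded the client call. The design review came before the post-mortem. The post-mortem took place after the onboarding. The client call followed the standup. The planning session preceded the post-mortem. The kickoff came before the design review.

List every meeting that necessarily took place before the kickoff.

the onboarding, the planning session, the standup

Directly stated before the kickoff: the standup.
The onboarding reaches the kickoff via the onboarding → the planning session → the standup → the kickoff.
The planning session reaches the kickoff via the planning session → the standup → the kickoff.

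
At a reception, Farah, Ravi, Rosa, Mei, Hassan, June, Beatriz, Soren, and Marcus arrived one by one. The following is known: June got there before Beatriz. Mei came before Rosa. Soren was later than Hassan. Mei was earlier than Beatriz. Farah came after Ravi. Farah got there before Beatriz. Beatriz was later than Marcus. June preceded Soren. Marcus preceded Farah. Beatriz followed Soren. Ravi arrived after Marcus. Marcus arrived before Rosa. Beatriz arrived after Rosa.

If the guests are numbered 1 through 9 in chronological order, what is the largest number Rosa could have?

Rosa must come before Beatriz — 1 guest forced after them.
Everything else can be placed before Rosa in some valid order, so Rosa can sit as late as position 9 − 1 = 8.

8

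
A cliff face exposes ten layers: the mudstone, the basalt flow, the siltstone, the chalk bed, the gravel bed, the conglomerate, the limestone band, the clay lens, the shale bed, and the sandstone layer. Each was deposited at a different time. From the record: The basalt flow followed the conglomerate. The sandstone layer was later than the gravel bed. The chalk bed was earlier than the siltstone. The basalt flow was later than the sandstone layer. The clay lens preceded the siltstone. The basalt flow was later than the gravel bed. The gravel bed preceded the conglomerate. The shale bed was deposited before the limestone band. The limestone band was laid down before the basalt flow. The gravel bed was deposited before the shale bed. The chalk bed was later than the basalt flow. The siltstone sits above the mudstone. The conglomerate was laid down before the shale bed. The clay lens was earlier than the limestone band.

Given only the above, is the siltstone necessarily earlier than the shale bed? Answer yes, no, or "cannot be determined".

no

Tracing the constraints gives the shale bed → the limestone band → the basalt flow → the chalk bed → the siltstone, so the shale bed must come before the siltstone.
That means the siltstone cannot be before the shale bed.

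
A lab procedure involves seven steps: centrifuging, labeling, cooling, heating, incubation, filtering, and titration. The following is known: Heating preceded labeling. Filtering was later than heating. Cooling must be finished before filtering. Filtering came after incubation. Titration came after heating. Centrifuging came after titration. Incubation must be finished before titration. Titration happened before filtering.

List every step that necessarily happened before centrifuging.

Directly stated before centrifuging: titration.
Heating reaches centrifuging via heating → titration → centrifuging.
Incubation reaches centrifuging via incubation → titration → centrifuging.

heating, incubation, titration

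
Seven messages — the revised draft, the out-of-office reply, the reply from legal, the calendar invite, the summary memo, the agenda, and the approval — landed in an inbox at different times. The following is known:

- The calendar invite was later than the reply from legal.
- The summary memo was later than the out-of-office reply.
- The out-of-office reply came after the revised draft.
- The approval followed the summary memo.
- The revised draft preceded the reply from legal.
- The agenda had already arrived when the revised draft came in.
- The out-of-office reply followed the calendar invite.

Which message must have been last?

Every other message has a chain of constraints placing it before the approval, so the approval is last.

the approval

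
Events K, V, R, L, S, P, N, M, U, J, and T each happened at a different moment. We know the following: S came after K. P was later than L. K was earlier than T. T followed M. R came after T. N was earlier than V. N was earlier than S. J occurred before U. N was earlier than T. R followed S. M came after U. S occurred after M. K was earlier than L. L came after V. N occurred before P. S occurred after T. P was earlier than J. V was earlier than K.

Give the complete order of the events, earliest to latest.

The constraints fix every adjacent pair, so only one ordering works:
N → V → K → L → P → J → U → M → T → S → R.

N, V, K, L, P, J, U, M, T, S, R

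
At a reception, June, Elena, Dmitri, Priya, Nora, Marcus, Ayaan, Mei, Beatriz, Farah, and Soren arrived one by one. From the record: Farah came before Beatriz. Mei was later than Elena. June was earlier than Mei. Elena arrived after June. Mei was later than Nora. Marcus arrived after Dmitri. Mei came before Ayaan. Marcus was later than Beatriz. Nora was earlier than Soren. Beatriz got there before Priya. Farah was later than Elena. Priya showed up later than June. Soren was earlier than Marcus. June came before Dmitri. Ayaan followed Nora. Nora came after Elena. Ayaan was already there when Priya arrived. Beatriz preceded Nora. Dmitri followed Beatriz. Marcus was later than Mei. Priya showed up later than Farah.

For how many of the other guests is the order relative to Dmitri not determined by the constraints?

Forced before Dmitri: Beatriz, Elena, Farah, and June; forced after Dmitri: Marcus.
That leaves Ayaan, Mei, Nora, Priya, and Soren with no forced order relative to Dmitri — 5.

5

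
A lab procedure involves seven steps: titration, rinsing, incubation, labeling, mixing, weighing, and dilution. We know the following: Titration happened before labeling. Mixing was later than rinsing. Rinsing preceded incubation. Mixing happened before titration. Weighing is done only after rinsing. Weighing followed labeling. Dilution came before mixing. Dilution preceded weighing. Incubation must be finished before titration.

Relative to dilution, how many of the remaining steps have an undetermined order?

Forced after dilution: labeling, mixing, titration, and weighing.
That leaves incubation and rinsing with no forced order relative to dilution — 2.

2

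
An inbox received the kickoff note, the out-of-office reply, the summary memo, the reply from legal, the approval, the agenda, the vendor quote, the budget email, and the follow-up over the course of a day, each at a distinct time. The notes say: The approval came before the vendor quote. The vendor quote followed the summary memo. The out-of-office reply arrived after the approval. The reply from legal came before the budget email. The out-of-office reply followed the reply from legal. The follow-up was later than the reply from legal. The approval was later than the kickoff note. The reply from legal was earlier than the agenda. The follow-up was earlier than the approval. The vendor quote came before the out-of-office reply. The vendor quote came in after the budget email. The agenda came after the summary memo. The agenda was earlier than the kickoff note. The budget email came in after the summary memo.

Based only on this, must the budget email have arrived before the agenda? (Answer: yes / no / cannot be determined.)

No chain of stated constraints runs from the budget email to the agenda, and none runs from the agenda to the budget email either.
So the relative order of the budget email and the agenda is not fixed by the given facts.

cannot be determined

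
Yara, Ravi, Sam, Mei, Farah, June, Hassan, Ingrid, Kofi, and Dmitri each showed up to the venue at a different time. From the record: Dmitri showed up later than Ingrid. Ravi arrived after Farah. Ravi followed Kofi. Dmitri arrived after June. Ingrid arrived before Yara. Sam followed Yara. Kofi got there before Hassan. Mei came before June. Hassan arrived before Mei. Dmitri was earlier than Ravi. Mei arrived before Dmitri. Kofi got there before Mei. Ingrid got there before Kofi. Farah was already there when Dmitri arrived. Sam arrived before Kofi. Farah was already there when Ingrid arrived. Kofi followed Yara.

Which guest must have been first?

Farah has a chain of constraints placing them before every other guest, so Farah must be first.

Farah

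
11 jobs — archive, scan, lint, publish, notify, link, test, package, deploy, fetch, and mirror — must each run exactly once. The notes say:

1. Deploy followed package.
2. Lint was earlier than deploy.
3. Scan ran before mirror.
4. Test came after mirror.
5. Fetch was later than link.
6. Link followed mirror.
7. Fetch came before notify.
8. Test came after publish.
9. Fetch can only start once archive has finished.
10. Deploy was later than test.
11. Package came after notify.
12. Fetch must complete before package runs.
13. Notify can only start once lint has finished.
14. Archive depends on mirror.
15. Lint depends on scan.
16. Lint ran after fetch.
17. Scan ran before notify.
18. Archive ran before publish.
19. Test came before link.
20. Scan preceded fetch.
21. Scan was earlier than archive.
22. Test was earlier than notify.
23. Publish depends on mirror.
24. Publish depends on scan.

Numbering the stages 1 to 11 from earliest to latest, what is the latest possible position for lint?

Lint must come before deploy, notify, and package — 3 stages forced after it.
Everything else can be placed before lint in some valid order, so lint can sit as late as position 11 − 3 = 8.

8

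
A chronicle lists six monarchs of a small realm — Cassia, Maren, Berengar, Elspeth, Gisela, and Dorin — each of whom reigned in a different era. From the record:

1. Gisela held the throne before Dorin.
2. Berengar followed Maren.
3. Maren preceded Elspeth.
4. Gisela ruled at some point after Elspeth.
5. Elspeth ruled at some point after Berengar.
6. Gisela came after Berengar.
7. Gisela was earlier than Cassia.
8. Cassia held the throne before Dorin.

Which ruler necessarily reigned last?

Every other ruler has a chain of constraints placing them before Dorin, so Dorin is last.

Dorin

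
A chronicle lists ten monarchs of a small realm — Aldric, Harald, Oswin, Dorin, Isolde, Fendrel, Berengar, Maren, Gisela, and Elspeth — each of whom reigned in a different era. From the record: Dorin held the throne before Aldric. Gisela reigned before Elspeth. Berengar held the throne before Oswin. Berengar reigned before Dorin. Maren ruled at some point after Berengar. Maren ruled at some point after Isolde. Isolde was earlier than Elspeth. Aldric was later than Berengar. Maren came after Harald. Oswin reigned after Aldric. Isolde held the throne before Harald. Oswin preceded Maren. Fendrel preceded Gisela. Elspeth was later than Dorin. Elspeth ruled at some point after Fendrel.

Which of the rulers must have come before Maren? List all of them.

Directly stated before Maren: Berengar, Harald, Isolde, and Oswin.
Aldric reaches Maren via Aldric → Oswin → Maren.
Dorin reaches Maren via Dorin → Aldric → Oswin → Maren.
No chain forces Elspeth (or any of the others) ahead of Maren.

Aldric, Berengar, Dorin, Harald, Isolde, Oswin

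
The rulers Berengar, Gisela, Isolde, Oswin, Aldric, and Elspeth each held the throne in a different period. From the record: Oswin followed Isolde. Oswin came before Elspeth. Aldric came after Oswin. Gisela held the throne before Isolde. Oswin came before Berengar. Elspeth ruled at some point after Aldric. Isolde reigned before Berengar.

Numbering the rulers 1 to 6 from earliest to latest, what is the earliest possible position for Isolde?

Gisela must come before Isolde — 1 forced predecessor.
Nothing else is forced ahead of Isolde, so their earliest slot is position 1 + 1 = 2.

2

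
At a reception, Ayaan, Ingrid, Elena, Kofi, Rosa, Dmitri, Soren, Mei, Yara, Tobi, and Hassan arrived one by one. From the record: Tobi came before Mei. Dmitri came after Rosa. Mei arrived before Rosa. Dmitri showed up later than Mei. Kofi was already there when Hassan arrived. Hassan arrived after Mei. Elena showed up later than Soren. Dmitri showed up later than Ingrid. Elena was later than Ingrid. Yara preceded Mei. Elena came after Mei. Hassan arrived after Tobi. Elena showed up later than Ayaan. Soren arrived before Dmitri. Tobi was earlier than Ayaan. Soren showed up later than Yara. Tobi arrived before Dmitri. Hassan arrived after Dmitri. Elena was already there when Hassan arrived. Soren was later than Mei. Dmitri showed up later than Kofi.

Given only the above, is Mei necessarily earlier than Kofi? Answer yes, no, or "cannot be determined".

No chain of stated constraints runs from Mei to Kofi, and none runs from Kofi to Mei either.
So the relative order of Mei and Kofi is not fixed by the given facts.

cannot be determined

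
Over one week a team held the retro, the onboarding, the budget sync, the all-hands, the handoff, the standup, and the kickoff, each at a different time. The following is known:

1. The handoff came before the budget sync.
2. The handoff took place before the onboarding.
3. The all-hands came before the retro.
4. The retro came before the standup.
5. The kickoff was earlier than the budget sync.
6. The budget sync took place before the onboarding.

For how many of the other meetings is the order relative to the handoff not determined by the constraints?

Forced after the handoff: the budget sync and the onboarding.
That leaves the all-hands, the kickoff, the retro, and the standup with no forced order relative to the handoff — 4.

4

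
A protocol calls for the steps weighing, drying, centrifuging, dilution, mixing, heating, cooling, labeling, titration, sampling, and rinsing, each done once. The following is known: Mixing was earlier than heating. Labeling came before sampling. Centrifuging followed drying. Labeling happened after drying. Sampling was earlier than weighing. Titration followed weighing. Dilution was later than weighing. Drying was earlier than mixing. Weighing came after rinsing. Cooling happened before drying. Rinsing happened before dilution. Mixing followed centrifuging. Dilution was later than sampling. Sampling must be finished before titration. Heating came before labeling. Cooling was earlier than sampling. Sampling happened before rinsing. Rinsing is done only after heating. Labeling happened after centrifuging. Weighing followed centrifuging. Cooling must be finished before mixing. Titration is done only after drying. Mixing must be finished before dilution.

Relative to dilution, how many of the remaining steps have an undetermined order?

1

Forced before dilution: centrifuging, cooling, drying, heating, labeling, mixing, rinsing, sampling, and weighing.
That leaves titration with no forced order relative to dilution — 1.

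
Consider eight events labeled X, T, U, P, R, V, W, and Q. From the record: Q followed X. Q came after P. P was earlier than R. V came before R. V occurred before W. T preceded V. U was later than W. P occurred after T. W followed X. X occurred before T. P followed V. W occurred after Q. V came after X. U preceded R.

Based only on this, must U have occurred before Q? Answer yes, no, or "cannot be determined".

Tracing the constraints gives Q → W → U, so Q must come before U.
That means U cannot be before Q.

no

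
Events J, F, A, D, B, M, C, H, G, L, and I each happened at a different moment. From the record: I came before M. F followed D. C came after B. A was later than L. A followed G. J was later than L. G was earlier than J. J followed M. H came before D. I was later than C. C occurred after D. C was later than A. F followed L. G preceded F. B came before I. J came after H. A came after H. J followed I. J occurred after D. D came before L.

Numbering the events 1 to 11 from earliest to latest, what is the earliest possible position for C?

A, B, D, G, H, and L must all come before C — 6 forced predecessors.
Nothing else is forced ahead of C, so its earliest slot is position 6 + 1 = 7.

7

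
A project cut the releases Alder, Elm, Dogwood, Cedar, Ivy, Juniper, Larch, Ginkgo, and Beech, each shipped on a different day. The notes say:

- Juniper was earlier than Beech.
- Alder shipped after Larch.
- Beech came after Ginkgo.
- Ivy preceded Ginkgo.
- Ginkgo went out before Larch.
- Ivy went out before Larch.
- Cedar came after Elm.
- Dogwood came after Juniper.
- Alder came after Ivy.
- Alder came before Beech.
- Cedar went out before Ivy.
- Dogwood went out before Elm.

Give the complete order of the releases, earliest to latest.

The constraints fix every adjacent pair, so only one ordering works:
Juniper → Dogwood → Elm → Cedar → Ivy → Ginkgo → Larch → Alder → Beech.

Juniper, Dogwood, Elm, Cedar, Ivy, Ginkgo, Larch, Alder, Beech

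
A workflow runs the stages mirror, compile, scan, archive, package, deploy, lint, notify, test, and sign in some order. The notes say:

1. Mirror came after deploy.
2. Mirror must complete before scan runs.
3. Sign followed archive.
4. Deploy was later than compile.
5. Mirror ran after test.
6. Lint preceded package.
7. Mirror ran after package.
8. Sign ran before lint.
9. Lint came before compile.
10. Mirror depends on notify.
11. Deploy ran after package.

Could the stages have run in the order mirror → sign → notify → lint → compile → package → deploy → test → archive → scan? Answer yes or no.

The constraints require notify before mirror, but in the proposed sequence mirror appears ahead of notify. That one violation is enough.

no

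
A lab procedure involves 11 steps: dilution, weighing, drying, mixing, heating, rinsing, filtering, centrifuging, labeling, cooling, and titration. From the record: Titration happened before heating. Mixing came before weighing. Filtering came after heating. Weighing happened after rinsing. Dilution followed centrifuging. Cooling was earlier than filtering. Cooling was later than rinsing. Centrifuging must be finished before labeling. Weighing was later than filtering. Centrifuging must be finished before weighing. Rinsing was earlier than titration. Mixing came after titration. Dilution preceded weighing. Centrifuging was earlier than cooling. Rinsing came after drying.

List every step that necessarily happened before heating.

drying, rinsing, titration

Directly stated before heating: titration.
Drying reaches heating via drying → rinsing → titration → heating.
Rinsing reaches heating via rinsing → titration → heating.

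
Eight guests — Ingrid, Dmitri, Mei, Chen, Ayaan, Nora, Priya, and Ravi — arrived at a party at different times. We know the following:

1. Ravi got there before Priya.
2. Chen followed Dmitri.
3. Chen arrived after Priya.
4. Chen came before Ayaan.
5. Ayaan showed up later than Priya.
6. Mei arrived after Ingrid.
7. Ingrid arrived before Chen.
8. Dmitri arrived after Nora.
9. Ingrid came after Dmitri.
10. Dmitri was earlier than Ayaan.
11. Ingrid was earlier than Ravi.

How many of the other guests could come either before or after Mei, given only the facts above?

Forced before Mei: Dmitri, Ingrid, and Nora.
That leaves Ayaan, Chen, Priya, and Ravi with no forced order relative to Mei — 4.

4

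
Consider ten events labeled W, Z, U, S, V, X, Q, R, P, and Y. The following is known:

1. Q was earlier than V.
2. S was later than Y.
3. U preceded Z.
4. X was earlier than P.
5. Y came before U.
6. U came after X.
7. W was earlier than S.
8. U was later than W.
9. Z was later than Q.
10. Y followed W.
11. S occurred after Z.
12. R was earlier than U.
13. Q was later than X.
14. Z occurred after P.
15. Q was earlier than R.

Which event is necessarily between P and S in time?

Z

Tracing the constraints gives P → Z → S, so Z sits after P and before S.
No other event is forced both after P and before S.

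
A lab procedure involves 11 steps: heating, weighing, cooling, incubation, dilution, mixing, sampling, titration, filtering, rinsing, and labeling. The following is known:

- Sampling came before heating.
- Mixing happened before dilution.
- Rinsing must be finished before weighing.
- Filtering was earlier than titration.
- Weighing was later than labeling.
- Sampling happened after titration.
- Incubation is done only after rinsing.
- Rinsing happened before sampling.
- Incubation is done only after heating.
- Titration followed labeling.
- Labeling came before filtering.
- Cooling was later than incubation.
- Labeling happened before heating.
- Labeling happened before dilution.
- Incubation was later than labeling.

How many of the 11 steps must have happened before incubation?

Directly stated before incubation: heating, labeling, and rinsing.
Filtering reaches incubation via filtering → titration → sampling → heating → incubation.
Sampling reaches incubation via sampling → heating → incubation.
Titration reaches incubation via titration → sampling → heating → incubation.
That's filtering, heating, labeling, rinsing, sampling, and titration — 6 in all.

6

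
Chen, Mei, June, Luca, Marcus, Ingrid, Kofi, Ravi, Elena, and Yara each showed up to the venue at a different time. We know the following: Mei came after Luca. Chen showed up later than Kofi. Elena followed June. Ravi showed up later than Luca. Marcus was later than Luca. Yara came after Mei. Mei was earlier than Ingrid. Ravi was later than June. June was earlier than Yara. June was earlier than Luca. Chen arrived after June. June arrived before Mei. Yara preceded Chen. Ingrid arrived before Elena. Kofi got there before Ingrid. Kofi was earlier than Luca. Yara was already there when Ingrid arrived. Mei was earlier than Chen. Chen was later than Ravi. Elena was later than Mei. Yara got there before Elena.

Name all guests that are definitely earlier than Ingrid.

June, Kofi, Luca, Mei, Yara

Directly stated before Ingrid: Kofi, Mei, and Yara.
June reaches Ingrid via June → Yara → Ingrid.
Luca reaches Ingrid via Luca → Mei → Ingrid.
No chain forces Marcus (or any of the others) ahead of Ingrid.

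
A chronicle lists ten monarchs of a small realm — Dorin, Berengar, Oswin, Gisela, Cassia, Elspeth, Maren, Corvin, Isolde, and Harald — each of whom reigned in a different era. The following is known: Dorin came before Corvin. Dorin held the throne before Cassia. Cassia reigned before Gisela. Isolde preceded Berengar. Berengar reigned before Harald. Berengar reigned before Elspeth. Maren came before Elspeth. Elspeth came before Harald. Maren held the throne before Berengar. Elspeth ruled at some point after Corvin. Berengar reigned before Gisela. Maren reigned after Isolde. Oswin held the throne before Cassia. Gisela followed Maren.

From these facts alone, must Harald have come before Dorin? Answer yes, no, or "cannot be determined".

no

Tracing the constraints gives Dorin → Corvin → Elspeth → Harald, so Dorin must come before Harald.
That means Harald cannot be before Dorin.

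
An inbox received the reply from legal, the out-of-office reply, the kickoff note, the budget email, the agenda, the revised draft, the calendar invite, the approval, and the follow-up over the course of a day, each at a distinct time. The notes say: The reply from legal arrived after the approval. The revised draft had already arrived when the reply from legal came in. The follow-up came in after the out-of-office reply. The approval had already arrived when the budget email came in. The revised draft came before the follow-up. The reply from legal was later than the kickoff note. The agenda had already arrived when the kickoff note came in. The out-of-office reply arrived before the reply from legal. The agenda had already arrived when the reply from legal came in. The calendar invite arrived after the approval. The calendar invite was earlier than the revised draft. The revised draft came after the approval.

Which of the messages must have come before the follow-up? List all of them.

the approval, the calendar invite, the out-of-office reply, the revised draft

Directly stated before the follow-up: the out-of-office reply and the revised draft.
The approval reaches the follow-up via the approval → the revised draft → the follow-up.
The calendar invite reaches the follow-up via the calendar invite → the revised draft → the follow-up.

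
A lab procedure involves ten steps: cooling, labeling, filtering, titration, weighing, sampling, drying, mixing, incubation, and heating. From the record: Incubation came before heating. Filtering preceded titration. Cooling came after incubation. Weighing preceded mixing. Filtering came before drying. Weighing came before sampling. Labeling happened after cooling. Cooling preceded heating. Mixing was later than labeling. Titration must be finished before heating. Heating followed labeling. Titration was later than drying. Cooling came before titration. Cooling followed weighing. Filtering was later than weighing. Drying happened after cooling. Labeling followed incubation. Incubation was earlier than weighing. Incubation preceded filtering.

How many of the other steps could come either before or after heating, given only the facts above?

Forced before heating: cooling, drying, filtering, incubation, labeling, titration, and weighing.
That leaves mixing and sampling with no forced order relative to heating — 2.

2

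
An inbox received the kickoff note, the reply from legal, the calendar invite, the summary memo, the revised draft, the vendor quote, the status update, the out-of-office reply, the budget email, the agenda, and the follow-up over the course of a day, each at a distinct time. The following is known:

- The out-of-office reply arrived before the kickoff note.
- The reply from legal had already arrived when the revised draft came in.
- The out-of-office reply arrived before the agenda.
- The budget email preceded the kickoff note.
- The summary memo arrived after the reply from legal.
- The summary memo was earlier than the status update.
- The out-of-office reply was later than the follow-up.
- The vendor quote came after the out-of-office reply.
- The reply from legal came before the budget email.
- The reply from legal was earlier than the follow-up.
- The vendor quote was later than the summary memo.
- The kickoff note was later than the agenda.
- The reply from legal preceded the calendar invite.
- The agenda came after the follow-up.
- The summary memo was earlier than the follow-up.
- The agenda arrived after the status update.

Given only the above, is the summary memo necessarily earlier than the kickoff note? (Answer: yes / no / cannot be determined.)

yes

Chain the constraints: the summary memo → the status update → the agenda → the kickoff note. Each link is directly stated, so the summary memo comes before the kickoff note.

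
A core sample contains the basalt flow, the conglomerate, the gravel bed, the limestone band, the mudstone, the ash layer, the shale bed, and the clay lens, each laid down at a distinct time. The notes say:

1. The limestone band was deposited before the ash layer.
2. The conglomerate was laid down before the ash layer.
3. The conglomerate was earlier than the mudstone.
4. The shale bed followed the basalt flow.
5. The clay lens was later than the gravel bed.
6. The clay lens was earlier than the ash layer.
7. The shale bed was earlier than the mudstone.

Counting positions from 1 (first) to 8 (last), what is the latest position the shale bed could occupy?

The shale bed must come before the mudstone — 1 layer forced after it.
Everything else can be placed before the shale bed in some valid order, so the shale bed can sit as late as position 8 − 1 = 7.

7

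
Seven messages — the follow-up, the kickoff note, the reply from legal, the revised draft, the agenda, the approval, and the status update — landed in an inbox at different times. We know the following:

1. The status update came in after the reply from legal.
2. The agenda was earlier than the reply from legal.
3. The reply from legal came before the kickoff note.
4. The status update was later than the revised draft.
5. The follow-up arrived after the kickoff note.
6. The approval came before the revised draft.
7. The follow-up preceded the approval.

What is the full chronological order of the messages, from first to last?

the agenda, the reply from legal, the kickoff note, the follow-up, the approval, the revised draft, the status update

The constraints fix every adjacent pair, so only one ordering works:
the agenda → the reply from legal → the kickoff note → the follow-up → the approval → the revised draft → the status update.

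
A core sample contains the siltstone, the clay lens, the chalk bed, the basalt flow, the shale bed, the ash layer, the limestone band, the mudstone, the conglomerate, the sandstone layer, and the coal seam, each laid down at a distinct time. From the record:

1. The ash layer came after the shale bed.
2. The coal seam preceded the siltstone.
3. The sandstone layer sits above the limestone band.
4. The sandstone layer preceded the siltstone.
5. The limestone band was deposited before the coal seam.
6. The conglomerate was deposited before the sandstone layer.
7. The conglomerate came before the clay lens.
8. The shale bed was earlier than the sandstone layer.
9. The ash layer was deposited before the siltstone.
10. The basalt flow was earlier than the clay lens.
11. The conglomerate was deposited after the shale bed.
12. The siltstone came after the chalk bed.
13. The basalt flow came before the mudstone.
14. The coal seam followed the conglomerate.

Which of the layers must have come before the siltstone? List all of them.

the ash layer, the chalk bed, the coal seam, the conglomerate, the limestone band, the sandstone layer, the shale bed

Directly stated before the siltstone: the ash layer, the chalk bed, the coal seam, and the sandstone layer.
The conglomerate reaches the siltstone via the conglomerate → the coal seam → the siltstone.
The limestone band reaches the siltstone via the limestone band → the coal seam → the siltstone.
The shale bed reaches the siltstone via the shale bed → the ash layer → the siltstone.
No chain forces the clay lens (or any of the others) ahead of the siltstone.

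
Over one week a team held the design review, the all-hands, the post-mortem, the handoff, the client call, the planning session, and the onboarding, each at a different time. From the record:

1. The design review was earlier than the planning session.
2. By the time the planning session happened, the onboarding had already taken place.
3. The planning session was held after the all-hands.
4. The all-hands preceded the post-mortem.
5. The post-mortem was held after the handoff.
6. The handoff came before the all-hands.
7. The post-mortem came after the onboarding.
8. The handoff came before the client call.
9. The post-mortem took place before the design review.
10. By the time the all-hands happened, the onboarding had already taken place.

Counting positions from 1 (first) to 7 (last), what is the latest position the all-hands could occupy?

The all-hands must come before the design review, the planning session, and the post-mortem — 3 meetings forced after it.
Everything else can be placed before the all-hands in some valid order, so the all-hands can sit as late as position 7 − 3 = 4.

4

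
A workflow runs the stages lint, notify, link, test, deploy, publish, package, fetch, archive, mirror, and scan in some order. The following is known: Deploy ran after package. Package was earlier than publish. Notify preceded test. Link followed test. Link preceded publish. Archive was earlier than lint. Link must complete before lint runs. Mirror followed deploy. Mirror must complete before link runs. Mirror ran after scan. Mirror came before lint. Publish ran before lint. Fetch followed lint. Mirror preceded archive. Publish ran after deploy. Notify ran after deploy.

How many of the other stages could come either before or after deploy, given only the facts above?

1

Forced before deploy: package; forced after deploy: archive, fetch, link, lint, mirror, notify, publish, and test.
That leaves scan with no forced order relative to deploy — 1.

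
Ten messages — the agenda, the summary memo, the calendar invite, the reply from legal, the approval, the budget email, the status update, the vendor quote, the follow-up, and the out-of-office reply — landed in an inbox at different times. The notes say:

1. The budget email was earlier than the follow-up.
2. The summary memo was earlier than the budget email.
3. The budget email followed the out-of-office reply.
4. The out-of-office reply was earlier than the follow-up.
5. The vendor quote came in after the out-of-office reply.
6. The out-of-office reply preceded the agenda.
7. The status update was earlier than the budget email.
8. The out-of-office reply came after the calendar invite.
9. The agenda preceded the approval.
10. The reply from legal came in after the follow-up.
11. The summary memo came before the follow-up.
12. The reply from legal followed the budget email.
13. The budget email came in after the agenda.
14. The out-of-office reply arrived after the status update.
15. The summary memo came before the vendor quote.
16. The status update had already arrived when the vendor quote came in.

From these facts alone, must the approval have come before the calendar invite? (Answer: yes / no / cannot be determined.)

no

Tracing the constraints gives the calendar invite → the out-of-office reply → the agenda → the approval, so the calendar invite must come before the approval.
That means the approval cannot be before the calendar invite.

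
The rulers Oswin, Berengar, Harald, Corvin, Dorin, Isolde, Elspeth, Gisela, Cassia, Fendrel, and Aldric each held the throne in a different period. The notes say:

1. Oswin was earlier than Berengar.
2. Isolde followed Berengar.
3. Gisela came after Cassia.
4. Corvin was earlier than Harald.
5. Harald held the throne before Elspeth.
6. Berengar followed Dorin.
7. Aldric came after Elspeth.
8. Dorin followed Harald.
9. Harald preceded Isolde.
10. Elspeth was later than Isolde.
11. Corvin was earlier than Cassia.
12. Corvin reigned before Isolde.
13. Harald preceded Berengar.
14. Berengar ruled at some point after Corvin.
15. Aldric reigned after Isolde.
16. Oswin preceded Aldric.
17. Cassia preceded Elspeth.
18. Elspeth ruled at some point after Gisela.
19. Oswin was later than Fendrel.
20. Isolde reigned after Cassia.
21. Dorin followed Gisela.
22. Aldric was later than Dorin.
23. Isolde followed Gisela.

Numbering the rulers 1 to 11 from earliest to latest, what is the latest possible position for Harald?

Harald must come before Aldric, Berengar, Dorin, Elspeth, and Isolde — 5 rulers forced after them.
Everything else can be placed before Harald in some valid order, so Harald can sit as late as position 11 − 5 = 6.

6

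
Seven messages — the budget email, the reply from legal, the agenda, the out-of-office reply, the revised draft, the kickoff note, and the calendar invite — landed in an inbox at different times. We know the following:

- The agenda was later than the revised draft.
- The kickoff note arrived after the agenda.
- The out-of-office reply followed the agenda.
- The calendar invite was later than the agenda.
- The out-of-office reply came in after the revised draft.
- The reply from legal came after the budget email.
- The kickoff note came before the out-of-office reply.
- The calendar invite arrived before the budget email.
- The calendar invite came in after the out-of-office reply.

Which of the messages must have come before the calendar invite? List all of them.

the agenda, the kickoff note, the out-of-office reply, the revised draft

Directly stated before the calendar invite: the agenda and the out-of-office reply.
The kickoff note reaches the calendar invite via the kickoff note → the out-of-office reply → the calendar invite.
The revised draft reaches the calendar invite via the revised draft → the agenda → the calendar invite.
No chain forces the reply from legal (or any of the others) ahead of the calendar invite.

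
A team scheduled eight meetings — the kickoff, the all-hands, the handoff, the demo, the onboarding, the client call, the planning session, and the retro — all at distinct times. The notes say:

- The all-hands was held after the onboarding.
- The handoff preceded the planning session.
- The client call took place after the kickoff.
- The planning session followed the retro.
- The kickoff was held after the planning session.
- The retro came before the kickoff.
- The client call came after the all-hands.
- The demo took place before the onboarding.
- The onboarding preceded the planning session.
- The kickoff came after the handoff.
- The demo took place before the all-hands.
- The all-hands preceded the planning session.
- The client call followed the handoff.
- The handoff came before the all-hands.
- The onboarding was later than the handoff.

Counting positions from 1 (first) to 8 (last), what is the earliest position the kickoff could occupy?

The all-hands, the demo, the handoff, the onboarding, the planning session, and the retro must all come before the kickoff — 6 forced predecessors.
Nothing else is forced ahead of the kickoff, so its earliest slot is position 6 + 1 = 7.

7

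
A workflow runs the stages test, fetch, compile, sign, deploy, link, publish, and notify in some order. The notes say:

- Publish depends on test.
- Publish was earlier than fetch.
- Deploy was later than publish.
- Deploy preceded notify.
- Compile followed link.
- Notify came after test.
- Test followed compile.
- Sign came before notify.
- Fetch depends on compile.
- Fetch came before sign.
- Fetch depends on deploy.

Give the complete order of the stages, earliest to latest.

link, compile, test, publish, deploy, fetch, sign, notify

The constraints fix every adjacent pair, so only one ordering works:
link → compile → test → publish → deploy → fetch → sign → notify.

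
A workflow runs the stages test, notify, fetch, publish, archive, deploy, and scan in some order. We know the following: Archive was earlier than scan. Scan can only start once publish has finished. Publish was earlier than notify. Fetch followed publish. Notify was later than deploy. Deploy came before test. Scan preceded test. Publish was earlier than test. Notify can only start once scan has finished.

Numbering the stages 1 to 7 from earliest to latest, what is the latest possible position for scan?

Scan must come before notify and test — 2 stages forced after it.
Everything else can be placed before scan in some valid order, so scan can sit as late as position 7 − 2 = 5.

5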